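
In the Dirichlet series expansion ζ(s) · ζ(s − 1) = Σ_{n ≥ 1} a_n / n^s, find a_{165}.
σ(165) = 288

In the product (Σ m^0/m^s)(Σ k / k^s) = Σ (Σ_{d | n} d) / n^s, the coefficient of 1/n^s is σ(n) = Σ_{d | n} d. For n = 165, divisors are [1, 3, 5, 11, 15, 33, 55, 165]; summing: σ(165) = 288.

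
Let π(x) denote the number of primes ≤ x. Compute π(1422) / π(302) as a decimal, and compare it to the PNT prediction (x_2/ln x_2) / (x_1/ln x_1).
π(1422)/π(302) = 223/62 ≈ 3.5968;  PNT prediction ≈ 3.7037.

π(302) = 62 and π(1422) = 223, so π(1422)/π(302) ≈ 3.5968. The PNT-predicted ratio is (1422/ln(1422)) / (302/ln(302)) ≈ 3.7037. The two agree to within a few percent, as expected.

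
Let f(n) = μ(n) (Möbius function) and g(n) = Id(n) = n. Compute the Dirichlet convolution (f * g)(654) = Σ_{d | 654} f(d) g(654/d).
(μ * Id)(654) = 216

Divisors of 654: [1, 2, 3, 6, 109, 218, 327, 654]. For each d | 654:
  d = 1: μ(1) · Id(654/1) = 1 · 654 = 654
  d = 2: μ(2) · Id(654/2) = -1 · 327 = -327
  d = 3: μ(3) · Id(654/3) = -1 · 218 = -218
  d = 6: μ(6) · Id(654/6) = 1 · 109 = 109
  d = 109: μ(109) · Id(654/109) = -1 · 6 = -6
  d = 218: μ(218) · Id(654/218) = 1 · 3 = 3
  d = 327: μ(327) · Id(654/327) = 1 · 2 = 2
  d = 654: μ(654) · Id(654/654) = -1 · 1 = -1
Summing: (μ * Id)(654) = 654 + -327 + -218 + 109 + -6 + 3 + 2 + -1 = 216.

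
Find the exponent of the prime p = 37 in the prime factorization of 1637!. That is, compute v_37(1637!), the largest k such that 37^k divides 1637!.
v_37(1637!) = 45

Legendre's formula: v_p(n!) = Σ_{k ≥ 1} ⌊n / p^k⌋. For p = 37, n = 1637, the terms are:
  ⌊1637/37^1⌋ = ⌊1637/37⌋ = 44
  ⌊1637/37^2⌋ = ⌊1637/1369⌋ = 1
(the next term ⌊1637/37^3⌋ = 0, terminating the sum). Summing: v_37(1637!) = 44 + 1 = 45.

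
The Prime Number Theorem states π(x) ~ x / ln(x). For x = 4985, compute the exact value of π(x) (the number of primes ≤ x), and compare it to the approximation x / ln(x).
π(4985) = 666;  x/ln(x) ≈ 585.49;  relative error ≈ 12.09%.

Directly count primes up to 4985: π(4985) = 666. The PNT approximation gives 4985/ln(4985) ≈ 4985/8.51419 ≈ 585.49. Relative error (π(x) − x/ln(x)) / π(x) ≈ 12.09%; the approximation is known to undercount slightly (Li(x) is a better estimate).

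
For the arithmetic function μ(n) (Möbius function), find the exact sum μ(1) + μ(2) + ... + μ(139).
Σ_{n ≤ 139} μ(n) = -4

Compute μ(n) for each 1 ≤ n ≤ 139: μ(1) = 1, μ(2) = -1, μ(3) = -1, μ(4) = 0, μ(5) = -1, μ(6) = 1, μ(7) = -1, μ(8) = 0, μ(9) = 0, μ(10) = 1, μ(11) = -1, μ(12) = 0, μ(13) = -1, μ(14) = 1, μ(15) = 1, μ(16) = 0, μ(17) = -1, μ(18) = 0, μ(19) = -1, μ(20) = 0, μ(21) = 1, μ(22) = 1, μ(23) = -1, μ(24) = 0, μ(25) = 0, μ(26) = 1, μ(27) = 0, μ(28) = 0, μ(29) = -1, μ(30) = -1, μ(31) = -1, μ(32) = 0, μ(33) = 1, μ(34) = 1, μ(35) = 1, μ(36) = 0, μ(37) = -1, μ(38) = 1, μ(39) = 1, μ(40) = 0, μ(41) = -1, μ(42) = -1, μ(43) = -1, μ(44) = 0, μ(45) = 0, μ(46) = 1, μ(47) = -1, μ(48) = 0, μ(49) = 0, μ(50) = 0, μ(51) = 1, μ(52) = 0, μ(53) = -1, μ(54) = 0, μ(55) = 1, μ(56) = 0, μ(57) = 1, μ(58) = 1, μ(59) = -1, μ(60) = 0, μ(61) = -1, μ(62) = 1, μ(63) = 0, μ(64) = 0, μ(65) = 1, μ(66) = -1, μ(67) = -1, μ(68) = 0, μ(69) = 1, μ(70) = -1, μ(71) = -1, μ(72) = 0, μ(73) = -1, μ(74) = 1, μ(75) = 0, μ(76) = 0, μ(77) = 1, μ(78) = -1, μ(79) = -1, μ(80) = 0, μ(81) = 0, μ(82) = 1, μ(83) = -1, μ(84) = 0, μ(85) = 1, μ(86) = 1, μ(87) = 1, μ(88) = 0, μ(89) = -1, μ(90) = 0, μ(91) = 1, μ(92) = 0, μ(93) = 1, μ(94) = 1, μ(95) = 1, μ(96) = 0, μ(97) = -1, μ(98) = 0, μ(99) = 0, μ(100) = 0, μ(101) = -1, μ(102) = -1, μ(103) = -1, μ(104) = 0, μ(105) = -1, μ(106) = 1, μ(107) = -1, μ(108) = 0, μ(109) = -1, μ(110) = -1, μ(111) = 1, μ(112) = 0, μ(113) = -1, μ(114) = -1, μ(115) = 1, μ(116) = 0, μ(117) = 0, μ(118) = 1, μ(119) = 1, μ(120) = 0, μ(121) = 0, μ(122) = 1, μ(123) = 1, μ(124) = 0, μ(125) = 0, μ(126) = 0, μ(127) = -1, μ(128) = 0, μ(129) = 1, μ(130) = -1, μ(131) = -1, μ(132) = 0, μ(133) = 1, μ(134) = 1, μ(135) = 0, μ(136) = 0, μ(137) = -1, μ(138) = -1, μ(139) = -1. Summing all 139 values: -4. (Mertens function M(x) = Σ_{n ≤ x} μ(n); on average M(x) should be small (PNT ⟺ M(x) = o(x)).)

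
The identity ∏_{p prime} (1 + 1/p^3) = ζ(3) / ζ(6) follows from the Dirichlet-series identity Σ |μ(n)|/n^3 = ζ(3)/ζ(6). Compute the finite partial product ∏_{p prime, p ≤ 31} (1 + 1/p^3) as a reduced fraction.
∏ = 123276368443014873612288/104343309932640260237195

The primes p ≤ 31 are [2, 3, 5, 7, 11, 13, 17, 19, 23, 29, 31]. For each, (1 + 1/p^3) = (p^3 + 1)/p^3. Multiplying these fractions over p ∈ [2, 3, 5, 7, 11, 13, 17, 19, 23, 29, 31] gives 123276368443014873612288/104343309932640260237195. (In the limit P → ∞ this tends to ζ(3)/ζ(6).)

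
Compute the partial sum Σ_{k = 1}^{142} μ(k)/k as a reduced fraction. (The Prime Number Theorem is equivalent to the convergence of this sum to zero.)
Σ μ(k)/k = -1280195109320241807184891051690223115540059217279828/1669107775099865011251538855274990009561055775533405515

Values of μ(k) for 1 ≤ k ≤ 142: μ(1) = 1, μ(2) = -1, μ(3) = -1, μ(5) = -1, μ(6) = 1, μ(7) = -1, μ(10) = 1, μ(11) = -1, μ(13) = -1, μ(14) = 1, μ(15) = 1, μ(17) = -1, μ(19) = -1, μ(21) = 1, μ(22) = 1, μ(23) = -1, μ(26) = 1, μ(29) = -1, μ(30) = -1, μ(31) = -1, μ(33) = 1, μ(34) = 1, μ(35) = 1, μ(37) = -1, μ(38) = 1, μ(39) = 1, μ(41) = -1, μ(42) = -1, μ(43) = -1, μ(46) = 1, μ(47) = -1, μ(51) = 1, μ(53) = -1, μ(55) = 1, μ(57) = 1, μ(58) = 1, μ(59) = -1, μ(61) = -1, μ(62) = 1, μ(65) = 1, μ(66) = -1, μ(67) = -1, μ(69) = 1, μ(70) = -1, μ(71) = -1, μ(73) = -1, μ(74) = 1, μ(77) = 1, μ(78) = -1, μ(79) = -1, μ(82) = 1, μ(83) = -1, μ(85) = 1, μ(86) = 1, μ(87) = 1, μ(89) = -1, μ(91) = 1, μ(93) = 1, μ(94) = 1, μ(95) = 1, μ(97) = -1, μ(101) = -1, μ(102) = -1, μ(103) = -1, μ(105) = -1, μ(106) = 1, μ(107) = -1, μ(109) = -1, μ(110) = -1, μ(111) = 1, μ(113) = -1, μ(114) = -1, μ(115) = 1, μ(118) = 1, μ(119) = 1, μ(122) = 1, μ(123) = 1, μ(127) = -1, μ(129) = 1, μ(130) = -1, μ(131) = -1, μ(133) = 1, μ(134) = 1, μ(137) = -1, μ(138) = -1, μ(139) = -1, μ(141) = 1, μ(142) = 1, with μ = 0 on non-squarefree integers. Summing μ(k)/k for k where μ(k) ≠ 0 gives -1280195109320241807184891051690223115540059217279828/1669107775099865011251538855274990009561055775533405515 ≈ -0.0008. (PNT ⟺ this sum → 0 as n → ∞.)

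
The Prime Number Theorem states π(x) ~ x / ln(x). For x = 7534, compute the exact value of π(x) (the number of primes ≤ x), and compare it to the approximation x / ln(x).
π(7534) = 954;  x/ln(x) ≈ 843.94;  relative error ≈ 11.54%.

Directly count primes up to 7534: π(7534) = 954. The PNT approximation gives 7534/ln(7534) ≈ 7534/8.92718 ≈ 843.94. Relative error (π(x) − x/ln(x)) / π(x) ≈ 11.54%; the approximation is known to undercount slightly (Li(x) is a better estimate).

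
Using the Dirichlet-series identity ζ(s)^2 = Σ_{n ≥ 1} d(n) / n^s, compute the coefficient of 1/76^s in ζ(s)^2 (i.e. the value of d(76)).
d(76) = 6

ζ(s)^2 = (Σ 1/m^s)(Σ 1/k^s). The coefficient of 1/n^s in the product is the number of ordered pairs (m, k) with mk = n, which equals d(n). For n = 76, divisors are [1, 2, 4, 19, 38, 76], so d(76) = 6.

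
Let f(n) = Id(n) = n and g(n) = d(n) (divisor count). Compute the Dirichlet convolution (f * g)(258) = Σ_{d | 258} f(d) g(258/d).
(Id * d)(258) = 900

Divisors of 258: [1, 2, 3, 6, 43, 86, 129, 258]. For each d | 258:
  d = 1: Id(1) · d(258/1) = 1 · 8 = 8
  d = 2: Id(2) · d(258/2) = 2 · 4 = 8
  d = 3: Id(3) · d(258/3) = 3 · 4 = 12
  d = 6: Id(6) · d(258/6) = 6 · 2 = 12
  d = 43: Id(43) · d(258/43) = 43 · 4 = 172
  d = 86: Id(86) · d(258/86) = 86 · 2 = 172
  d = 129: Id(129) · d(258/129) = 129 · 2 = 258
  d = 258: Id(258) · d(258/258) = 258 · 1 = 258
Summing: (Id * d)(258) = 8 + 8 + 12 + 12 + 172 + 172 + 258 + 258 = 900.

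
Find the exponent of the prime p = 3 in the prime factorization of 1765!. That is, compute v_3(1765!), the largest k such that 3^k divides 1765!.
v_3(1765!) = 879

Legendre's formula: v_p(n!) = Σ_{k ≥ 1} ⌊n / p^k⌋. For p = 3, n = 1765, the terms are:
  ⌊1765/3^1⌋ = ⌊1765/3⌋ = 588
  ⌊1765/3^2⌋ = ⌊1765/9⌋ = 196
  ⌊1765/3^3⌋ = ⌊1765/27⌋ = 65
  ⌊1765/3^4⌋ = ⌊1765/81⌋ = 21
  ⌊1765/3^5⌋ = ⌊1765/243⌋ = 7
  ⌊1765/3^6⌋ = ⌊1765/729⌋ = 2
(the next term ⌊1765/3^7⌋ = 0, terminating the sum). Summing: v_3(1765!) = 588 + 196 + 65 + 21 + 7 + 2 = 879.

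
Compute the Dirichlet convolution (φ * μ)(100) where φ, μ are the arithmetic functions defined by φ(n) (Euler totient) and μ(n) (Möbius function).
(φ * μ)(100) = 16

Divisors of 100: [1, 2, 4, 5, 10, 20, 25, 50, 100]. For each d | 100:
  d = 1: φ(1) · μ(100/1) = 1 · 0 = 0
  d = 2: φ(2) · μ(100/2) = 1 · 0 = 0
  d = 4: φ(4) · μ(100/4) = 2 · 0 = 0
  d = 5: φ(5) · μ(100/5) = 4 · 0 = 0
  d = 10: φ(10) · μ(100/10) = 4 · 1 = 4
  d = 20: φ(20) · μ(100/20) = 8 · -1 = -8
  d = 25: φ(25) · μ(100/25) = 20 · 0 = 0
  d = 50: φ(50) · μ(100/50) = 20 · -1 = -20
  d = 100: φ(100) · μ(100/100) = 40 · 1 = 40
Summing: (φ * μ)(100) = 0 + 0 + 0 + 0 + 4 + -8 + 0 + -20 + 40 = 16.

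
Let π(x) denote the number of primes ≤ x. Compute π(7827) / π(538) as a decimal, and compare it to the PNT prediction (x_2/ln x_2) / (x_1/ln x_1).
π(7827)/π(538) = 989/99 ≈ 9.9899;  PNT prediction ≈ 10.2035.

π(538) = 99 and π(7827) = 989, so π(7827)/π(538) ≈ 9.9899. The PNT-predicted ratio is (7827/ln(7827)) / (538/ln(538)) ≈ 10.2035. The two agree to within a few percent, as expected.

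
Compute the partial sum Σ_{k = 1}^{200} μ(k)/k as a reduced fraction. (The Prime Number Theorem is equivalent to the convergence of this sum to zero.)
Σ μ(k)/k = -2525956533029285906333379660693655000208391328320024740655748842764916179604407/82104442544036437402623148487682251333557860946353167843084552367036963538575798

Values of μ(k) for 1 ≤ k ≤ 200: μ(1) = 1, μ(2) = -1, μ(3) = -1, μ(5) = -1, μ(6) = 1, μ(7) = -1, μ(10) = 1, μ(11) = -1, μ(13) = -1, μ(14) = 1, μ(15) = 1, μ(17) = -1, μ(19) = -1, μ(21) = 1, μ(22) = 1, μ(23) = -1, μ(26) = 1, μ(29) = -1, μ(30) = -1, μ(31) = -1, μ(33) = 1, μ(34) = 1, μ(35) = 1, μ(37) = -1, μ(38) = 1, μ(39) = 1, μ(41) = -1, μ(42) = -1, μ(43) = -1, μ(46) = 1, μ(47) = -1, μ(51) = 1, μ(53) = -1, μ(55) = 1, μ(57) = 1, μ(58) = 1, μ(59) = -1, μ(61) = -1, μ(62) = 1, μ(65) = 1, μ(66) = -1, μ(67) = -1, μ(69) = 1, μ(70) = -1, μ(71) = -1, μ(73) = -1, μ(74) = 1, μ(77) = 1, μ(78) = -1, μ(79) = -1, μ(82) = 1, μ(83) = -1, μ(85) = 1, μ(86) = 1, μ(87) = 1, μ(89) = -1, μ(91) = 1, μ(93) = 1, μ(94) = 1, μ(95) = 1, μ(97) = -1, μ(101) = -1, μ(102) = -1, μ(103) = -1, μ(105) = -1, μ(106) = 1, μ(107) = -1, μ(109) = -1, μ(110) = -1, μ(111) = 1, μ(113) = -1, μ(114) = -1, μ(115) = 1, μ(118) = 1, μ(119) = 1, μ(122) = 1, μ(123) = 1, μ(127) = -1, μ(129) = 1, μ(130) = -1, μ(131) = -1, μ(133) = 1, μ(134) = 1, μ(137) = -1, μ(138) = -1, μ(139) = -1, μ(141) = 1, μ(142) = 1, μ(143) = 1, μ(145) = 1, μ(146) = 1, μ(149) = -1, μ(151) = -1, μ(154) = -1, μ(155) = 1, μ(157) = -1, μ(158) = 1, μ(159) = 1, μ(161) = 1, μ(163) = -1, μ(165) = -1, μ(166) = 1, μ(167) = -1, μ(170) = -1, μ(173) = -1, μ(174) = -1, μ(177) = 1, μ(178) = 1, μ(179) = -1, μ(181) = -1, μ(182) = -1, μ(183) = 1, μ(185) = 1, μ(186) = -1, μ(187) = 1, μ(190) = -1, μ(191) = -1, μ(193) = -1, μ(194) = 1, μ(195) = -1, μ(197) = -1, μ(199) = -1, with μ = 0 on non-squarefree integers. Summing μ(k)/k for k where μ(k) ≠ 0 gives -2525956533029285906333379660693655000208391328320024740655748842764916179604407/82104442544036437402623148487682251333557860946353167843084552367036963538575798 ≈ -0.0308. (PNT ⟺ this sum → 0 as n → ∞.)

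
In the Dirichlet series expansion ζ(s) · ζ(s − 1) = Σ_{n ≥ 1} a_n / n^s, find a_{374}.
σ(374) = 648

In the product (Σ m^0/m^s)(Σ k / k^s) = Σ (Σ_{d | n} d) / n^s, the coefficient of 1/n^s is σ(n) = Σ_{d | n} d. For n = 374, divisors are [1, 2, 11, 17, 22, 34, 187, 374]; summing: σ(374) = 648.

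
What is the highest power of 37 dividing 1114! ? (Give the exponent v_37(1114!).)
v_37(1114!) = 30

Legendre's formula: v_p(n!) = Σ_{k ≥ 1} ⌊n / p^k⌋. For p = 37, n = 1114, the terms are:
  ⌊1114/37^1⌋ = ⌊1114/37⌋ = 30
(the next term ⌊1114/37^2⌋ = 0, terminating the sum). Summing: v_37(1114!) = 30 = 30.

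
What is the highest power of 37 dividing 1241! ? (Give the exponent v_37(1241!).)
v_37(1241!) = 33

Legendre's formula: v_p(n!) = Σ_{k ≥ 1} ⌊n / p^k⌋. For p = 37, n = 1241, the terms are:
  ⌊1241/37^1⌋ = ⌊1241/37⌋ = 33
(the next term ⌊1241/37^2⌋ = 0, terminating the sum). Summing: v_37(1241!) = 33 = 33.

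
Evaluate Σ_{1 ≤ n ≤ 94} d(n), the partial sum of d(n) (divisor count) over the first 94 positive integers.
Σ_{n ≤ 94} d(n) = 443

Compute d(n) for each 1 ≤ n ≤ 94: d(1) = 1, d(2) = 2, d(3) = 2, d(4) = 3, d(5) = 2, d(6) = 4, d(7) = 2, d(8) = 4, d(9) = 3, d(10) = 4, d(11) = 2, d(12) = 6, d(13) = 2, d(14) = 4, d(15) = 4, d(16) = 5, d(17) = 2, d(18) = 6, d(19) = 2, d(20) = 6, d(21) = 4, d(22) = 4, d(23) = 2, d(24) = 8, d(25) = 3, d(26) = 4, d(27) = 4, d(28) = 6, d(29) = 2, d(30) = 8, d(31) = 2, d(32) = 6, d(33) = 4, d(34) = 4, d(35) = 4, d(36) = 9, d(37) = 2, d(38) = 4, d(39) = 4, d(40) = 8, d(41) = 2, d(42) = 8, d(43) = 2, d(44) = 6, d(45) = 6, d(46) = 4, d(47) = 2, d(48) = 10, d(49) = 3, d(50) = 6, d(51) = 4, d(52) = 6, d(53) = 2, d(54) = 8, d(55) = 4, d(56) = 8, d(57) = 4, d(58) = 4, d(59) = 2, d(60) = 12, d(61) = 2, d(62) = 4, d(63) = 6, d(64) = 7, d(65) = 4, d(66) = 8, d(67) = 2, d(68) = 6, d(69) = 4, d(70) = 8, d(71) = 2, d(72) = 12, d(73) = 2, d(74) = 4, d(75) = 6, d(76) = 6, d(77) = 4, d(78) = 8, d(79) = 2, d(80) = 10, d(81) = 5, d(82) = 4, d(83) = 2, d(84) = 12, d(85) = 4, d(86) = 4, d(87) = 4, d(88) = 8, d(89) = 2, d(90) = 12, d(91) = 4, d(92) = 6, d(93) = 4, d(94) = 4. Summing all 94 values: 443. (Dirichlet's divisor formula: Σ_{n ≤ x} d(n) = x ln(x) + (2γ − 1) x + O(√x). For x = 94, the asymptotic estimate is ≈ 441.59.)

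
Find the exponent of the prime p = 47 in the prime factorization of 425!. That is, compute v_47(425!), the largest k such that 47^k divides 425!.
v_47(425!) = 9

Legendre's formula: v_p(n!) = Σ_{k ≥ 1} ⌊n / p^k⌋. For p = 47, n = 425, the terms are:
  ⌊425/47^1⌋ = ⌊425/47⌋ = 9
(the next term ⌊425/47^2⌋ = 0, terminating the sum). Summing: v_47(425!) = 9 = 9.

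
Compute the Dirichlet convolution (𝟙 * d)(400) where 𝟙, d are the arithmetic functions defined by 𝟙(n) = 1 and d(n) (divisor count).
(𝟙 * d)(400) = 90

Divisors of 400: [1, 2, 4, 5, 8, 10, 16, 20, 25, 40, 50, 80, 100, 200, 400]. For each d | 400:
  d = 1: 𝟙(1) · d(400/1) = 1 · 15 = 15
  d = 2: 𝟙(2) · d(400/2) = 1 · 12 = 12
  d = 4: 𝟙(4) · d(400/4) = 1 · 9 = 9
  d = 5: 𝟙(5) · d(400/5) = 1 · 10 = 10
  d = 8: 𝟙(8) · d(400/8) = 1 · 6 = 6
  d = 10: 𝟙(10) · d(400/10) = 1 · 8 = 8
  d = 16: 𝟙(16) · d(400/16) = 1 · 3 = 3
  d = 20: 𝟙(20) · d(400/20) = 1 · 6 = 6
  d = 25: 𝟙(25) · d(400/25) = 1 · 5 = 5
  d = 40: 𝟙(40) · d(400/40) = 1 · 4 = 4
  d = 50: 𝟙(50) · d(400/50) = 1 · 4 = 4
  d = 80: 𝟙(80) · d(400/80) = 1 · 2 = 2
  d = 100: 𝟙(100) · d(400/100) = 1 · 3 = 3
  d = 200: 𝟙(200) · d(400/200) = 1 · 2 = 2
  d = 400: 𝟙(400) · d(400/400) = 1 · 1 = 1
Summing: (𝟙 * d)(400) = 15 + 12 + 9 + 10 + 6 + 8 + 3 + 6 + 5 + 4 + 4 + 2 + 3 + 2 + 1 = 90.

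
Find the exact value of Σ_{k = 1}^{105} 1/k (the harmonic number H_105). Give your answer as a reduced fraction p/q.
H_105 = 759525171909485731983968522830675502275870361/145060212702939779988529042870810778780278080

Direct summation: H_105 = 1 + 1/2 + ... + 1/105. The least common denominator is lcm(1, ..., 105) = 725301063514698899942645214354053893901390400; over this denominator the numerator is 725301063514698899942645214354053893901390400 + 362650531757349449971322607177026946950695200 + 241767021171566299980881738118017964633796800 + 181325265878674724985661303588513473475347600 + 145060212702939779988529042870810778780278080 + 120883510585783149990440869059008982316898400 + 103614437644956985706092173479150556271627200 + 90662632939337362492830651794256736737673800 + 80589007057188766660293912706005988211265600 + 72530106351469889994264521435405389390139040 + 65936460319518081812967746759459444900126400 + 60441755292891574995220434529504491158449200 + 55792389501130684610972708796465684146260800 + 51807218822478492853046086739575278135813600 + 48353404234313259996176347623603592926759360 + 45331316469668681246415325897128368368836900 + 42664768442041111761332071432591405523611200 + 40294503528594383330146956353002994105632800 + 38173740184984152628560274439687047047441600 + 36265053175734944997132260717702694695069520 + 34538145881652328568697391159716852090542400 + 32968230159759040906483873379729722450063200 + 31534828848465169562723704971915386691364800 + 30220877646445787497610217264752245579224600 + 29012042540587955997705808574162155756055616 + 27896194750565342305486354398232842073130400 + 26863002352396255553431304235335329403755200 + 25903609411239246426523043369787639067906800 + 25010381500506858618711903943243237720737600 + 24176702117156629998088173811801796463379680 + 23396808500474158062665974656582383674238400 + 22665658234834340623207662948564184184418450 + 21978820106506027270989248919819814966708800 + 21332384221020555880666035716295702761805600 + 20722887528991397141218434695830111254325440 + 20147251764297191665073478176501497052816400 + 19602731446343213511963384171731186321659200 + 19086870092492076314280137219843523523720800 + 18597463167043561536990902932155228048753600 + 18132526587867472498566130358851347347534760 + 17690269841821924388845005228147655948814400 + 17269072940826164284348695579858426045271200 + 16867466593365090696340586380326834741892800 + 16484115079879520453241936689864861225031600 + 16117801411437753332058782541201197642253120 + 15767414424232584781361852485957693345682400 + 15431937521589338296652025837320295614923200 + 15110438823222893748805108632376122789612300 + 14802062520708140815156024782735793753089600 + 14506021270293977998852904287081077878027808 + 14221589480680370587110690477530468507870400 + 13948097375282671152743177199116421036565200 + 13684925726692432074389532346302903658516800 + 13431501176198127776715652117667664701877600 + 13187292063903616362593549351891888980025280 + 12951804705619623213261521684893819533953400 + 12724580061661384209520091479895682349147200 + 12505190750253429309355951971621618860368800 + 12293238364655913558349918887356845659345600 + 12088351058578314999044086905900898231689840 + 11890181369093424589223692038591047441006400 + 11698404250237079031332987328291191837119200 + 11512715293884109522899130386572284030180800 + 11332829117417170311603831474282092092209225 + 11158477900226136922194541759293136829252160 + 10989410053253013635494624459909907483354400 + 10825389007682073133472316632150058117931200 + 10666192110510277940333017858147851380902800 + 10511609616155056520907901657305128897121600 + 10361443764495698570609217347915055627162720 + 10215507936826745069614721328930336533822400 + 10073625882148595832536739088250748526408200 + 9935631007050669862228016634987039642484800 + 9801365723171606755981692085865593160829600 + 9670680846862651999235269524720718585351872 + 9543435046246038157140068609921761761860400 + 9419494331359725973281106679922777842875200 + 9298731583521780768495451466077614024376800 + 9181026120439226581552471067772834100017600 + 9066263293933736249283065179425673673767380 + 8954334117465418517810434745111776467918400 + 8845134920910962194422502614073827974407200 + 8738567030297577107742713425952456553028800 + 8634536470413082142174347789929213022635600 + 8532953688408222352266414286518281104722240 + 8433733296682545348170293190163417370946400 + 8336793833502286206237301314414412573579200 + 8242057539939760226620968344932430612515800 + 8149450151850549437557811397236560605633600 + 8058900705718876666029391270600598821126560 + 7970341357304383515853244113780812020894400 + 7883707212116292390680926242978846672841200 + 7798936166824719354221991552194127891412800 + 7715968760794669148326012918660147807461600 + 7634748036996830525712054887937409409488320 + 7555219411611446874402554316188061394806150 + 7477330551697926803532424890247978287643200 + 7401031260354070407578012391367896876544800 + 7326273368835342423663082973273271655569600 + 7253010635146988999426452143540538939013904 + 7181198648660385147946982320337167266350400 + 7110794740340185293555345238765234253935200 + 7041757898200960193617914702466542659236800 + 6974048687641335576371588599558210518282600 + 6907629176330465713739478231943370418108480 = 3797625859547428659919842614153377511379351805, so H_105 = 3797625859547428659919842614153377511379351805/725301063514698899942645214354053893901390400; reducing by gcd(3797625859547428659919842614153377511379351805, 725301063514698899942645214354053893901390400) = 5 gives 759525171909485731983968522830675502275870361/145060212702939779988529042870810778780278080 ≈ 5.23593. (The PNT-adjacent estimate ln(105) + γ ≈ 5.23118 matches within O(1/n).)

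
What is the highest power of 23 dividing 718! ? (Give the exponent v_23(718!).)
v_23(718!) = 32

Legendre's formula: v_p(n!) = Σ_{k ≥ 1} ⌊n / p^k⌋. For p = 23, n = 718, the terms are:
  ⌊718/23^1⌋ = ⌊718/23⌋ = 31
  ⌊718/23^2⌋ = ⌊718/529⌋ = 1
(the next term ⌊718/23^3⌋ = 0, terminating the sum). Summing: v_23(718!) = 31 + 1 = 32.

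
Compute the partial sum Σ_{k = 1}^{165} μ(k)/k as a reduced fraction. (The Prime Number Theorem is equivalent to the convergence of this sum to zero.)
Σ μ(k)/k = 39559613656892389988868176705313193612521402770457442247492939/5766152219975951659023630035336134306565384015606066319856068810

Values of μ(k) for 1 ≤ k ≤ 165: μ(1) = 1, μ(2) = -1, μ(3) = -1, μ(5) = -1, μ(6) = 1, μ(7) = -1, μ(10) = 1, μ(11) = -1, μ(13) = -1, μ(14) = 1, μ(15) = 1, μ(17) = -1, μ(19) = -1, μ(21) = 1, μ(22) = 1, μ(23) = -1, μ(26) = 1, μ(29) = -1, μ(30) = -1, μ(31) = -1, μ(33) = 1, μ(34) = 1, μ(35) = 1, μ(37) = -1, μ(38) = 1, μ(39) = 1, μ(41) = -1, μ(42) = -1, μ(43) = -1, μ(46) = 1, μ(47) = -1, μ(51) = 1, μ(53) = -1, μ(55) = 1, μ(57) = 1, μ(58) = 1, μ(59) = -1, μ(61) = -1, μ(62) = 1, μ(65) = 1, μ(66) = -1, μ(67) = -1, μ(69) = 1, μ(70) = -1, μ(71) = -1, μ(73) = -1, μ(74) = 1, μ(77) = 1, μ(78) = -1, μ(79) = -1, μ(82) = 1, μ(83) = -1, μ(85) = 1, μ(86) = 1, μ(87) = 1, μ(89) = -1, μ(91) = 1, μ(93) = 1, μ(94) = 1, μ(95) = 1, μ(97) = -1, μ(101) = -1, μ(102) = -1, μ(103) = -1, μ(105) = -1, μ(106) = 1, μ(107) = -1, μ(109) = -1, μ(110) = -1, μ(111) = 1, μ(113) = -1, μ(114) = -1, μ(115) = 1, μ(118) = 1, μ(119) = 1, μ(122) = 1, μ(123) = 1, μ(127) = -1, μ(129) = 1, μ(130) = -1, μ(131) = -1, μ(133) = 1, μ(134) = 1, μ(137) = -1, μ(138) = -1, μ(139) = -1, μ(141) = 1, μ(142) = 1, μ(143) = 1, μ(145) = 1, μ(146) = 1, μ(149) = -1, μ(151) = -1, μ(154) = -1, μ(155) = 1, μ(157) = -1, μ(158) = 1, μ(159) = 1, μ(161) = 1, μ(163) = -1, μ(165) = -1, with μ = 0 on non-squarefree integers. Summing μ(k)/k for k where μ(k) ≠ 0 gives 39559613656892389988868176705313193612521402770457442247492939/5766152219975951659023630035336134306565384015606066319856068810 ≈ 0.0069. (PNT ⟺ this sum → 0 as n → ∞.)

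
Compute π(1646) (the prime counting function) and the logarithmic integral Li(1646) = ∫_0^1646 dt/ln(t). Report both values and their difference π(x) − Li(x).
π(1646) = 259;  Li(1646) ≈ 267.65;  π(x) − Li(x) ≈ -8.65.

Direct count of primes ≤ 1646 gives π(1646) = 259. Numerical evaluation of the logarithmic integral gives Li(1646) ≈ 267.65. The difference π(x) − Li(x) ≈ -8.65 is typically negative for small/moderate x (Li(x) overestimates), though Littlewood's theorem shows this sign changes infinitely often.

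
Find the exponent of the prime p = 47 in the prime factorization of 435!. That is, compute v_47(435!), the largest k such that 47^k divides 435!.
v_47(435!) = 9

Legendre's formula: v_p(n!) = Σ_{k ≥ 1} ⌊n / p^k⌋. For p = 47, n = 435, the terms are:
  ⌊435/47^1⌋ = ⌊435/47⌋ = 9
(the next term ⌊435/47^2⌋ = 0, terminating the sum). Summing: v_47(435!) = 9 = 9.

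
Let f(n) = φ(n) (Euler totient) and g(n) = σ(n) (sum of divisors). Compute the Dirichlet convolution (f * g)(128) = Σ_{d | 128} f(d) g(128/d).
(φ * σ)(128) = 1024

Divisors of 128: [1, 2, 4, 8, 16, 32, 64, 128]. For each d | 128:
  d = 1: φ(1) · σ(128/1) = 1 · 255 = 255
  d = 2: φ(2) · σ(128/2) = 1 · 127 = 127
  d = 4: φ(4) · σ(128/4) = 2 · 63 = 126
  d = 8: φ(8) · σ(128/8) = 4 · 31 = 124
  d = 16: φ(16) · σ(128/16) = 8 · 15 = 120
  d = 32: φ(32) · σ(128/32) = 16 · 7 = 112
  d = 64: φ(64) · σ(128/64) = 32 · 3 = 96
  d = 128: φ(128) · σ(128/128) = 64 · 1 = 64
Summing: (φ * σ)(128) = 255 + 127 + 126 + 124 + 120 + 112 + 96 + 64 = 1024.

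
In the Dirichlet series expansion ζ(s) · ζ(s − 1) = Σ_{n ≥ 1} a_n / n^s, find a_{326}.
σ(326) = 492

In the product (Σ m^0/m^s)(Σ k / k^s) = Σ (Σ_{d | n} d) / n^s, the coefficient of 1/n^s is σ(n) = Σ_{d | n} d. For n = 326, divisors are [1, 2, 163, 326]; summing: σ(326) = 492.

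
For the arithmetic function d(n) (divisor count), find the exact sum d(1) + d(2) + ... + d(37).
Σ_{n ≤ 37} d(n) = 142

Compute d(n) for each 1 ≤ n ≤ 37: d(1) = 1, d(2) = 2, d(3) = 2, d(4) = 3, d(5) = 2, d(6) = 4, d(7) = 2, d(8) = 4, d(9) = 3, d(10) = 4, d(11) = 2, d(12) = 6, d(13) = 2, d(14) = 4, d(15) = 4, d(16) = 5, d(17) = 2, d(18) = 6, d(19) = 2, d(20) = 6, d(21) = 4, d(22) = 4, d(23) = 2, d(24) = 8, d(25) = 3, d(26) = 4, d(27) = 4, d(28) = 6, d(29) = 2, d(30) = 8, d(31) = 2, d(32) = 6, d(33) = 4, d(34) = 4, d(35) = 4, d(36) = 9, d(37) = 2. Summing all 37 values: 142. (Dirichlet's divisor formula: Σ_{n ≤ x} d(n) = x ln(x) + (2γ − 1) x + O(√x). For x = 37, the asymptotic estimate is ≈ 139.32.)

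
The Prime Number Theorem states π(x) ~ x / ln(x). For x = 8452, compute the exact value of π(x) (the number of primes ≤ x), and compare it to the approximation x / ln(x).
π(8452) = 1057;  x/ln(x) ≈ 934.73;  relative error ≈ 11.57%.

Directly count primes up to 8452: π(8452) = 1057. The PNT approximation gives 8452/ln(8452) ≈ 8452/9.04216 ≈ 934.73. Relative error (π(x) − x/ln(x)) / π(x) ≈ 11.57%; the approximation is known to undercount slightly (Li(x) is a better estimate).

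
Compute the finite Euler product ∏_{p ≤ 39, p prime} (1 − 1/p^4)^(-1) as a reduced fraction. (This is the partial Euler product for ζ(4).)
∏ = 118583889910340935015737417301254569/109564363617893205834674995200000000

The primes p ≤ 39 are [2, 3, 5, 7, 11, 13, 17, 19, 23, 29, 31, 37]. For each prime, (1 − 1/p^4)^(-1) = p^4 / (p^4 − 1). The product is (1 − 1/2^4)^(-1), (1 − 1/3^4)^(-1), (1 − 1/5^4)^(-1), (1 − 1/7^4)^(-1), (1 − 1/11^4)^(-1), (1 − 1/13^4)^(-1), (1 − 1/17^4)^(-1), (1 − 1/19^4)^(-1), (1 − 1/23^4)^(-1), (1 − 1/29^4)^(-1), (1 − 1/31^4)^(-1), (1 − 1/37^4)^(-1) = ∏ p^4 / (p^4 − 1) = 118583889910340935015737417301254569/109564363617893205834674995200000000.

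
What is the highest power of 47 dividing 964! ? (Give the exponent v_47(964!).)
v_47(964!) = 20

Legendre's formula: v_p(n!) = Σ_{k ≥ 1} ⌊n / p^k⌋. For p = 47, n = 964, the terms are:
  ⌊964/47^1⌋ = ⌊964/47⌋ = 20
(the next term ⌊964/47^2⌋ = 0, terminating the sum). Summing: v_47(964!) = 20 = 20.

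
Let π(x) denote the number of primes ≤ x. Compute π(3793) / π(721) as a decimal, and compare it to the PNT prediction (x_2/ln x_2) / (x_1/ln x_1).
π(3793)/π(721) = 527/128 ≈ 4.1172;  PNT prediction ≈ 4.2009.

π(721) = 128 and π(3793) = 527, so π(3793)/π(721) ≈ 4.1172. The PNT-predicted ratio is (3793/ln(3793)) / (721/ln(721)) ≈ 4.2009. The two agree to within a few percent, as expected.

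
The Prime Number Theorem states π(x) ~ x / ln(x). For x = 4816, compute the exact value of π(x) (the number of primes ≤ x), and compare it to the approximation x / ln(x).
π(4816) = 648;  x/ln(x) ≈ 567.94;  relative error ≈ 12.35%.

Directly count primes up to 4816: π(4816) = 648. The PNT approximation gives 4816/ln(4816) ≈ 4816/8.47970 ≈ 567.94. Relative error (π(x) − x/ln(x)) / π(x) ≈ 12.35%; the approximation is known to undercount slightly (Li(x) is a better estimate).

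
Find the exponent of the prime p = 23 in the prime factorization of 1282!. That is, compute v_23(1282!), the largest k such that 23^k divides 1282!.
v_23(1282!) = 57

Legendre's formula: v_p(n!) = Σ_{k ≥ 1} ⌊n / p^k⌋. For p = 23, n = 1282, the terms are:
  ⌊1282/23^1⌋ = ⌊1282/23⌋ = 55
  ⌊1282/23^2⌋ = ⌊1282/529⌋ = 2
(the next term ⌊1282/23^3⌋ = 0, terminating the sum). Summing: v_23(1282!) = 55 + 2 = 57.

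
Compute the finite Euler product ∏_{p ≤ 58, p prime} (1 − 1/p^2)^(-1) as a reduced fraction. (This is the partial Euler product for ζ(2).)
∏ = 35034630647548196605993834769/21373637931227167970033664000

The primes p ≤ 58 are [2, 3, 5, 7, 11, 13, 17, 19, 23, 29, 31, 37, 41, 43, 47, 53]. For each prime, (1 − 1/p^2)^(-1) = p^2 / (p^2 − 1). The product is (1 − 1/2^2)^(-1), (1 − 1/3^2)^(-1), (1 − 1/5^2)^(-1), (1 − 1/7^2)^(-1), (1 − 1/11^2)^(-1), (1 − 1/13^2)^(-1), (1 − 1/17^2)^(-1), (1 − 1/19^2)^(-1), (1 − 1/23^2)^(-1), (1 − 1/29^2)^(-1), (1 − 1/31^2)^(-1), (1 − 1/37^2)^(-1), (1 − 1/41^2)^(-1), (1 − 1/43^2)^(-1), (1 − 1/47^2)^(-1), (1 − 1/53^2)^(-1) = ∏ p^2 / (p^2 − 1) = 35034630647548196605993834769/21373637931227167970033664000.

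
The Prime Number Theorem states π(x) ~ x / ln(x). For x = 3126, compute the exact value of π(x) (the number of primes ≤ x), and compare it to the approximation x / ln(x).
π(3126) = 445;  x/ln(x) ≈ 388.44;  relative error ≈ 12.71%.

Directly count primes up to 3126: π(3126) = 445. The PNT approximation gives 3126/ln(3126) ≈ 3126/8.04751 ≈ 388.44. Relative error (π(x) − x/ln(x)) / π(x) ≈ 12.71%; the approximation is known to undercount slightly (Li(x) is a better estimate).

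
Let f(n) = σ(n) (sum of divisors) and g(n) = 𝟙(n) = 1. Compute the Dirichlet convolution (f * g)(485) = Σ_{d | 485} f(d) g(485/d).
(σ * 𝟙)(485) = 693

Divisors of 485: [1, 5, 97, 485]. For each d | 485:
  d = 1: σ(1) · 𝟙(485/1) = 1 · 1 = 1
  d = 5: σ(5) · 𝟙(485/5) = 6 · 1 = 6
  d = 97: σ(97) · 𝟙(485/97) = 98 · 1 = 98
  d = 485: σ(485) · 𝟙(485/485) = 588 · 1 = 588
Summing: (σ * 𝟙)(485) = 1 + 6 + 98 + 588 = 693.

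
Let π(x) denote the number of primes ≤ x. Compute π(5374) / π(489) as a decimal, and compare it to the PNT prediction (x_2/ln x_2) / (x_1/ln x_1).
π(5374)/π(489) = 708/93 ≈ 7.6129;  PNT prediction ≈ 7.9229.

π(489) = 93 and π(5374) = 708, so π(5374)/π(489) ≈ 7.6129. The PNT-predicted ratio is (5374/ln(5374)) / (489/ln(489)) ≈ 7.9229. The two agree to within a few percent, as expected.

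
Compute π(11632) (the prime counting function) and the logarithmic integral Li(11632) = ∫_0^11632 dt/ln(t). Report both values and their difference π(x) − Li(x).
π(11632) = 1398;  Li(11632) ≈ 1421.85;  π(x) − Li(x) ≈ -23.85.

Direct count of primes ≤ 11632 gives π(11632) = 1398. Numerical evaluation of the logarithmic integral gives Li(11632) ≈ 1421.85. The difference π(x) − Li(x) ≈ -23.85 is typically negative for small/moderate x (Li(x) overestimates), though Littlewood's theorem shows this sign changes infinitely often.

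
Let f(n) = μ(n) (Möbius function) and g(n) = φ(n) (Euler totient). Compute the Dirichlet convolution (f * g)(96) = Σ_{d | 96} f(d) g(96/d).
(μ * φ)(96) = 8

Divisors of 96: [1, 2, 3, 4, 6, 8, 12, 16, 24, 32, 48, 96]. For each d | 96:
  d = 1: μ(1) · φ(96/1) = 1 · 32 = 32
  d = 2: μ(2) · φ(96/2) = -1 · 16 = -16
  d = 3: μ(3) · φ(96/3) = -1 · 16 = -16
  d = 4: μ(4) · φ(96/4) = 0 · 8 = 0
  d = 6: μ(6) · φ(96/6) = 1 · 8 = 8
  d = 8: μ(8) · φ(96/8) = 0 · 4 = 0
  d = 12: μ(12) · φ(96/12) = 0 · 4 = 0
  d = 16: μ(16) · φ(96/16) = 0 · 2 = 0
  d = 24: μ(24) · φ(96/24) = 0 · 2 = 0
  d = 32: μ(32) · φ(96/32) = 0 · 2 = 0
  d = 48: μ(48) · φ(96/48) = 0 · 1 = 0
  d = 96: μ(96) · φ(96/96) = 0 · 1 = 0
Summing: (μ * φ)(96) = 32 + -16 + -16 + 0 + 8 + 0 + 0 + 0 + 0 + 0 + 0 + 0 = 8.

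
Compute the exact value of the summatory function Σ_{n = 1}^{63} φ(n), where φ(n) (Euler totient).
Σ_{n ≤ 63} φ(n) = 1228

Compute φ(n) for each 1 ≤ n ≤ 63: φ(1) = 1, φ(2) = 1, φ(3) = 2, φ(4) = 2, φ(5) = 4, φ(6) = 2, φ(7) = 6, φ(8) = 4, φ(9) = 6, φ(10) = 4, φ(11) = 10, φ(12) = 4, φ(13) = 12, φ(14) = 6, φ(15) = 8, φ(16) = 8, φ(17) = 16, φ(18) = 6, φ(19) = 18, φ(20) = 8, φ(21) = 12, φ(22) = 10, φ(23) = 22, φ(24) = 8, φ(25) = 20, φ(26) = 12, φ(27) = 18, φ(28) = 12, φ(29) = 28, φ(30) = 8, φ(31) = 30, φ(32) = 16, φ(33) = 20, φ(34) = 16, φ(35) = 24, φ(36) = 12, φ(37) = 36, φ(38) = 18, φ(39) = 24, φ(40) = 16, φ(41) = 40, φ(42) = 12, φ(43) = 42, φ(44) = 20, φ(45) = 24, φ(46) = 22, φ(47) = 46, φ(48) = 16, φ(49) = 42, φ(50) = 20, φ(51) = 32, φ(52) = 24, φ(53) = 52, φ(54) = 18, φ(55) = 40, φ(56) = 24, φ(57) = 36, φ(58) = 28, φ(59) = 58, φ(60) = 16, φ(61) = 60, φ(62) = 30, φ(63) = 36. Summing all 63 values: 1228. (Average order: Σ_{n ≤ x} φ(n) ~ (3/π²) x². For x = 63, (3/π²)·63² ≈ 1206.43.)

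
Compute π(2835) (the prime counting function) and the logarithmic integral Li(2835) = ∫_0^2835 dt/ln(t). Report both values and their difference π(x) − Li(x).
π(2835) = 411;  Li(2835) ≈ 422.08;  π(x) − Li(x) ≈ -11.08.

Direct count of primes ≤ 2835 gives π(2835) = 411. Numerical evaluation of the logarithmic integral gives Li(2835) ≈ 422.08. The difference π(x) − Li(x) ≈ -11.08 is typically negative for small/moderate x (Li(x) overestimates), though Littlewood's theorem shows this sign changes infinitely often.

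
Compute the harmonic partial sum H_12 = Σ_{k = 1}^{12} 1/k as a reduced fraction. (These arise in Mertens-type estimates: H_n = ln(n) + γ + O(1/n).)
H_12 = 86021/27720

Direct summation: H_12 = 1 + 1/2 + ... + 1/12. The least common denominator is lcm(1, ..., 12) = 27720; over this denominator the numerator is 27720 + 13860 + 9240 + 6930 + 5544 + 4620 + 3960 + 3465 + 3080 + 2772 + 2520 + 2310 = 86021, so H_12 = 86021/27720 (already in lowest terms) ≈ 3.10321. (The PNT-adjacent estimate ln(12) + γ ≈ 3.06212 matches within O(1/n).)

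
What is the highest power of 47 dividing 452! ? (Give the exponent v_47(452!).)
v_47(452!) = 9

Legendre's formula: v_p(n!) = Σ_{k ≥ 1} ⌊n / p^k⌋. For p = 47, n = 452, the terms are:
  ⌊452/47^1⌋ = ⌊452/47⌋ = 9
(the next term ⌊452/47^2⌋ = 0, terminating the sum). Summing: v_47(452!) = 9 = 9.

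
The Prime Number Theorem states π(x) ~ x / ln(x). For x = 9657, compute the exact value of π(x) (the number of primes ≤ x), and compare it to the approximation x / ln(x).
π(9657) = 1192;  x/ln(x) ≈ 1052.48;  relative error ≈ 11.70%.

Directly count primes up to 9657: π(9657) = 1192. The PNT approximation gives 9657/ln(9657) ≈ 9657/9.17544 ≈ 1052.48. Relative error (π(x) − x/ln(x)) / π(x) ≈ 11.70%; the approximation is known to undercount slightly (Li(x) is a better estimate).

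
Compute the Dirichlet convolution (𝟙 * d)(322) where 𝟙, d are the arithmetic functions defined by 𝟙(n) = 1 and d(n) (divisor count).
(𝟙 * d)(322) = 27

Divisors of 322: [1, 2, 7, 14, 23, 46, 161, 322]. For each d | 322:
  d = 1: 𝟙(1) · d(322/1) = 1 · 8 = 8
  d = 2: 𝟙(2) · d(322/2) = 1 · 4 = 4
  d = 7: 𝟙(7) · d(322/7) = 1 · 4 = 4
  d = 14: 𝟙(14) · d(322/14) = 1 · 2 = 2
  d = 23: 𝟙(23) · d(322/23) = 1 · 4 = 4
  d = 46: 𝟙(46) · d(322/46) = 1 · 2 = 2
  d = 161: 𝟙(161) · d(322/161) = 1 · 2 = 2
  d = 322: 𝟙(322) · d(322/322) = 1 · 1 = 1
Summing: (𝟙 * d)(322) = 8 + 4 + 4 + 2 + 4 + 2 + 2 + 1 = 27.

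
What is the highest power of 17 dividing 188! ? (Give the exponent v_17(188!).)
v_17(188!) = 11

Legendre's formula: v_p(n!) = Σ_{k ≥ 1} ⌊n / p^k⌋. For p = 17, n = 188, the terms are:
  ⌊188/17^1⌋ = ⌊188/17⌋ = 11
(the next term ⌊188/17^2⌋ = 0, terminating the sum). Summing: v_17(188!) = 11 = 11.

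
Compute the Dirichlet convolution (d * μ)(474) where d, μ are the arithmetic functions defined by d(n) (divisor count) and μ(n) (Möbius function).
(d * μ)(474) = 1

Divisors of 474: [1, 2, 3, 6, 79, 158, 237, 474]. For each d | 474:
  d = 1: d(1) · μ(474/1) = 1 · -1 = -1
  d = 2: d(2) · μ(474/2) = 2 · 1 = 2
  d = 3: d(3) · μ(474/3) = 2 · 1 = 2
  d = 6: d(6) · μ(474/6) = 4 · -1 = -4
  d = 79: d(79) · μ(474/79) = 2 · 1 = 2
  d = 158: d(158) · μ(474/158) = 4 · -1 = -4
  d = 237: d(237) · μ(474/237) = 4 · -1 = -4
  d = 474: d(474) · μ(474/474) = 8 · 1 = 8
Summing: (d * μ)(474) = -1 + 2 + 2 + -4 + 2 + -4 + -4 + 8 = 1.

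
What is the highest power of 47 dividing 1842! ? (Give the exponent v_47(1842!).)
v_47(1842!) = 39

Legendre's formula: v_p(n!) = Σ_{k ≥ 1} ⌊n / p^k⌋. For p = 47, n = 1842, the terms are:
  ⌊1842/47^1⌋ = ⌊1842/47⌋ = 39
(the next term ⌊1842/47^2⌋ = 0, terminating the sum). Summing: v_47(1842!) = 39 = 39.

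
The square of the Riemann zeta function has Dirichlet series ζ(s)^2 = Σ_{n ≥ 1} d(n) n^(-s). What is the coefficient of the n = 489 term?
d(489) = 4

ζ(s)^2 = (Σ 1/m^s)(Σ 1/k^s). The coefficient of 1/n^s in the product is the number of ordered pairs (m, k) with mk = n, which equals d(n). For n = 489, divisors are [1, 3, 163, 489], so d(489) = 4.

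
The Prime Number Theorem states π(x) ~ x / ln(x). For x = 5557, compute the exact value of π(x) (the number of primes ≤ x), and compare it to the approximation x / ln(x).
π(5557) = 733;  x/ln(x) ≈ 644.45;  relative error ≈ 12.08%.

Directly count primes up to 5557: π(5557) = 733. The PNT approximation gives 5557/ln(5557) ≈ 5557/8.62281 ≈ 644.45. Relative error (π(x) − x/ln(x)) / π(x) ≈ 12.08%; the approximation is known to undercount slightly (Li(x) is a better estimate).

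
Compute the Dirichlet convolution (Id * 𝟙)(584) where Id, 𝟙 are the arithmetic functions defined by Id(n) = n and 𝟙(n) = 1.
(Id * 𝟙)(584) = 1110

Divisors of 584: [1, 2, 4, 8, 73, 146, 292, 584]. For each d | 584:
  d = 1: Id(1) · 𝟙(584/1) = 1 · 1 = 1
  d = 2: Id(2) · 𝟙(584/2) = 2 · 1 = 2
  d = 4: Id(4) · 𝟙(584/4) = 4 · 1 = 4
  d = 8: Id(8) · 𝟙(584/8) = 8 · 1 = 8
  d = 73: Id(73) · 𝟙(584/73) = 73 · 1 = 73
  d = 146: Id(146) · 𝟙(584/146) = 146 · 1 = 146
  d = 292: Id(292) · 𝟙(584/292) = 292 · 1 = 292
  d = 584: Id(584) · 𝟙(584/584) = 584 · 1 = 584
Summing: (Id * 𝟙)(584) = 1 + 2 + 4 + 8 + 73 + 146 + 292 + 584 = 1110.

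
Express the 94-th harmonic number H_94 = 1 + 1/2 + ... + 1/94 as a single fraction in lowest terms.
H_94 = 3684269126502577787295988888472646995861/718766754945489455304472257065075294400

Direct summation: H_94 = 1 + 1/2 + ... + 1/94. The least common denominator is lcm(1, ..., 94) = 718766754945489455304472257065075294400; over this denominator the numerator is 718766754945489455304472257065075294400 + 359383377472744727652236128532537647200 + 239588918315163151768157419021691764800 + 179691688736372363826118064266268823600 + 143753350989097891060894451413015058880 + 119794459157581575884078709510845882400 + 102680964992212779329210322437867899200 + 89845844368186181913059032133134411800 + 79862972771721050589385806340563921600 + 71876675494548945530447225706507529440 + 65342432267771768664042932460461390400 + 59897229578790787942039354755422941200 + 55289750380422265792651712081928868800 + 51340482496106389664605161218933949600 + 47917783663032630353631483804338352960 + 44922922184093090956529516066567205900 + 42280397349734673841439544533239723200 + 39931486385860525294692903170281960800 + 37829829207657339752866960898161857600 + 35938337747274472765223612853253764720 + 34226988330737593109736774145955966400 + 32671216133885884332021466230230695200 + 31250728475890845882803141611525012800 + 29948614789395393971019677377711470600 + 28750670197819578212178890282603011776 + 27644875190211132896325856040964434400 + 26620990923907016863128602113521307200 + 25670241248053194832302580609466974800 + 24785060515361705355326629553968113600 + 23958891831516315176815741902169176480 + 23186024353080305009821685711776622400 + 22461461092046545478264758033283602950 + 21780810755923922888014310820153796800 + 21140198674867336920719772266619861600 + 20536192998442555865842064487573579840 + 19965743192930262647346451585140980400 + 19426128512040255548769520461218251200 + 18914914603828669876433480449080928800 + 18429916793474088597550570693976289600 + 17969168873637236382611806426626882360 + 17530896462085108665962737977196958400 + 17113494165368796554868387072977983200 + 16715505928964871053592378071280820800 + 16335608066942942166010733115115347600 + 15972594554344210117877161268112784320 + 15625364237945422941401570805762506400 + 15292909679691265006478133129044155200 + 14974307394697696985509838688855735300 + 14668709284601825618458617491123985600 + 14375335098909789106089445141301505888 + 14093465783244891280479848177746574400 + 13822437595105566448162928020482217200 + 13561636885763951986876835038963684800 + 13310495461953508431564301056760653600 + 13068486453554353732808586492092278080 + 12835120624026597416151290304733487400 + 12609943069219113250955653632720619200 + 12392530257680852677663314776984056800 + 12182487371957448394991055204492801600 + 11979445915758157588407870951084588240 + 11783061556483433693515938640411070400 + 11593012176540152504910842855888311200 + 11408996110245864369912258048651988800 + 11230730546023272739132379016641801475 + 11057950076084453158530342416385773760 + 10890405377961961444007155410076898400 + 10727862014111782914992123239777243200 + 10570099337433668460359886133309930800 + 10416909491963615294267713870508337600 + 10268096499221277932921032243786789920 + 10123475421767457116964397986832046400 + 9982871596465131323673225792570490200 + 9846119930760129524718798041987332800 + 9713064256020127774384760230609125600 + 9583556732606526070726296760867670592 + 9457457301914334938216740224540464400 + 9334633181110252666291847494351627200 + 9214958396737044298775285346988144800 + 9098313353740372851955345026140193600 + 8984584436818618191305903213313441180 + 8873663641302338954376200704507102400 + 8765448231042554332981368988598479200 + 8659840421029993437403280205603316800 + 8556747082684398277434193536488991600 + 8456079469946934768287908906647944640 + 8357752964482435526796189035640410400 + 8261686838453901785108876517989371200 + 8167804033471471083005366557557673800 + 8076030954443701744994070304101969600 + 7986297277172105058938580634056392160 + 7898535768631752256093101725989838400 + 7812682118972711470700785402881253200 + 7728674784360101669940561903925540800 + 7646454839845632503239066564522077600 = 3684269126502577787295988888472646995861, so H_94 = 3684269126502577787295988888472646995861/718766754945489455304472257065075294400 (already in lowest terms) ≈ 5.12582. (The PNT-adjacent estimate ln(94) + γ ≈ 5.12051 matches within O(1/n).)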